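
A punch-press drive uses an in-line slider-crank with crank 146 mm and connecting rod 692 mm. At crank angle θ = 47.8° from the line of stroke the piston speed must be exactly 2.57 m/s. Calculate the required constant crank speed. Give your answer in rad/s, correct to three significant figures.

For an in-line slider-crank, |v_piston| = rω|sinθ|·[1 + r cosθ/√(L² − r² sin²θ)].
With r = 0.146 m, L = 0.692 m, θ = 47.8°: the bracketed kinematic factor |dx/dθ| = 0.12368 m.
ω = v/|dx/dθ| = 2.57/0.12368 = 20.78 rad/s.

20.8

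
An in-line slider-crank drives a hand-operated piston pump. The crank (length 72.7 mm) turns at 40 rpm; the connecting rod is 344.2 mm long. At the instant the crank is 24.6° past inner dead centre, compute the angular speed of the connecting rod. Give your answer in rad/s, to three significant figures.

ω = 4.189 rad/s (converted from 40 rpm).
The rod makes angle φ with the slider axis where L sinφ = r sinθ; differentiating, L cosφ·φ̇ = r ω cosθ.
L cosφ = √(L² − r² sin²θ) = 0.34287 m.
|ω_rod| = r ω |cosθ| / √(L² − r² sin²θ) = 0.0727·4.189·0.90924/0.34287 = 0.80756 rad/s.

0.808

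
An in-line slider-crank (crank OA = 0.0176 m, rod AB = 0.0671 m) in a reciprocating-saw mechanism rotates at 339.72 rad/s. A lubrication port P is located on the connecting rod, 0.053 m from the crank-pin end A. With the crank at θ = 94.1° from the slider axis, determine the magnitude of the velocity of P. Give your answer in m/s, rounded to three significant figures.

5.87

ω = 339.7 rad/s.  Crank-pin speed |V_A| = rω = 5.9791 m/s, perpendicular to OA.
Rod angle: sinφ = −(r/L) sinθ ⇒ φ = -15.166°; ω_rod = −rω cosθ/√(L²−r²sin²θ) = +6.6008 rad/s.
V_P = V_A + ω_rod × AP, with AP = 0.053 m along the rod.
Components: V_Px = −rω sinθ − a·ω_rod·sinφ = -5.8722 m/s;  V_Py = rω cosθ + a·ω_rod·cosφ = -0.08983 m/s.
|V_P| = √(V_Px² + V_Py²) = 5.8729 m/s.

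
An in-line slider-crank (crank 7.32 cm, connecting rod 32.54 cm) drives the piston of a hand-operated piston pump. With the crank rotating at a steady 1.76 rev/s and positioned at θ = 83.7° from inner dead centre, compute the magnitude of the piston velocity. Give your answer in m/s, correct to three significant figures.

ω = 2π·1.76 = 11.06 rad/s
For an in-line slider-crank, x = r cosθ + √(L² − r² sin²θ), so v = −rω sinθ·[1 + r cosθ/√(L² − r² sin²θ)].
With r = 0.0732 m, L = 0.3254 m, θ = 83.7°: √(L² − r² sin²θ) = 0.31716 m.
v = −0.0732·11.06·0.99396·[1 + 0.0732·0.10973/0.31716] = -0.82496 m/s.
|v| = 0.82496 m/s.

0.825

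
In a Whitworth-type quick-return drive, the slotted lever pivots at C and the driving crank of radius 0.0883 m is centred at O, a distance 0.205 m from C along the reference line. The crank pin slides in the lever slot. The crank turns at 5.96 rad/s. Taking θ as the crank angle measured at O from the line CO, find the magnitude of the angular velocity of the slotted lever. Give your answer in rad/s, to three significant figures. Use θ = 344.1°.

1.77

ω = 5.96 rad/s
Crank pin A relative to C: A = (d + r cosθ, r sinθ); lever angle φ = atan2(r sinθ, d + r cosθ).
Differentiating tanφ: φ̇ = rω(d cosθ + r)/(d² + r² + 2dr cosθ).
d² + r² + 2dr cosθ = |CA|² = 0.0846398 m²;  d cosθ + r = +0.28546 m.
|ω_lever| = |0.0883·5.96·+0.28546| / 0.0846398 = 1.7749 rad/s.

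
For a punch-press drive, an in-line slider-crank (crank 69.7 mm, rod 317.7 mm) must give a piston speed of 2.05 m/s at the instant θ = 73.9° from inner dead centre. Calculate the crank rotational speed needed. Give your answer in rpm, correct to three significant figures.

275

For an in-line slider-crank, |v_piston| = rω|sinθ|·[1 + r cosθ/√(L² − r² sin²θ)].
With r = 0.0697 m, L = 0.3177 m, θ = 73.9°: the bracketed kinematic factor |dx/dθ| = 0.071134 m.
ω = v/|dx/dθ| = 2.05/0.071134 = 28.819 rad/s.
N = 60ω/(2π) = 275.2 rpm.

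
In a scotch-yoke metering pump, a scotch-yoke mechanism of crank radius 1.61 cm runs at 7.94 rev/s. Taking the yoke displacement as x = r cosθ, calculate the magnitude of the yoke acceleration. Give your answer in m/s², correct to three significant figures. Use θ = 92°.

1.40

ω = 49.89 rad/s (from 7.94 rev/s).
x = r cosθ ⇒ ẍ = −rω² cosθ (ω constant).
|a| = rω²|cosθ| = 0.0161·(49.89)²·|cos 92°| = 1.3984 m/s².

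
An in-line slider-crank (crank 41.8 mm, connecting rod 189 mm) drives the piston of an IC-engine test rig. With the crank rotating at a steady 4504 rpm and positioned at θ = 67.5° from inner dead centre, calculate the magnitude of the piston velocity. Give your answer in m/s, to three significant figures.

19.8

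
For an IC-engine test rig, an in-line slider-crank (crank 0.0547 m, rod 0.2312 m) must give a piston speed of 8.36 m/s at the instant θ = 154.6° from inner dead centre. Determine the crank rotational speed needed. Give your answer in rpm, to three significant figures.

4330

For an in-line slider-crank, |v_piston| = rω|sinθ|·[1 + r cosθ/√(L² − r² sin²θ)].
With r = 0.0547 m, L = 0.2312 m, θ = 154.6°: the bracketed kinematic factor |dx/dθ| = 0.018422 m.
ω = v/|dx/dθ| = 8.36/0.018422 = 453.8 rad/s.
N = 60ω/(2π) = 4333.5 rpm.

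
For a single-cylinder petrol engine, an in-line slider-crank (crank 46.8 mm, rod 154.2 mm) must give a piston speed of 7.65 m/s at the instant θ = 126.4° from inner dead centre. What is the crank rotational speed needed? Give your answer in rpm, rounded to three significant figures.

2380

For an in-line slider-crank, |v_piston| = rω|sinθ|·[1 + r cosθ/√(L² − r² sin²θ)].
With r = 0.0468 m, L = 0.1542 m, θ = 126.4°: the bracketed kinematic factor |dx/dθ| = 0.030673 m.
ω = v/|dx/dθ| = 7.65/0.030673 = 249.41 rad/s.
N = 60ω/(2π) = 2381.7 rpm.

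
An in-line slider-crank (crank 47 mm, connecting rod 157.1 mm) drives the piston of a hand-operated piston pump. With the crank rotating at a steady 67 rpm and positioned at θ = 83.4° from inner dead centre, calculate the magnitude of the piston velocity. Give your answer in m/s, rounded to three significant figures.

0.339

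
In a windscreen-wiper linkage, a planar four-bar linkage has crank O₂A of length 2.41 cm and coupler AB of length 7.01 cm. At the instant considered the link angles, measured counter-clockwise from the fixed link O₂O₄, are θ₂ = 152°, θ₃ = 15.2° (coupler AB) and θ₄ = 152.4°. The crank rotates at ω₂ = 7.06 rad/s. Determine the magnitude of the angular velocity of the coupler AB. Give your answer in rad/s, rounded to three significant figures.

0.0249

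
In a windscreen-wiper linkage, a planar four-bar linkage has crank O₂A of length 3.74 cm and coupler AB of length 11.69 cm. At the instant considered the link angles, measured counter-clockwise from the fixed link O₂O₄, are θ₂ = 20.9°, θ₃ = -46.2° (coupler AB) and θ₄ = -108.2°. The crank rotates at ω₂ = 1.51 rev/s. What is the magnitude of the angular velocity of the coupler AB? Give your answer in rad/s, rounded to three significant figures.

ω₂ = 9.488 rad/s (from 1.51 rev/s).
Differentiating the loop-closure r₂e^{iθ₂}+r₃e^{iθ₃}=r₁+r₄e^{iθ₄} gives r₂ω₂e^{iθ₂}+r₃ω₃e^{iθ₃}=r₄ω₄e^{iθ₄}.
Eliminating the other unknown: ω₃ = r₂ω₂ sin(θ₄−θ₂) / [r₃ sin(θ₃−θ₄)].
Numerator sine = -0.77605; denominator sine = +0.88295.
Result = 0.0374·9.488·(-0.77605) / (0.1169·(+0.88295)) = -2.6679 rad/s; magnitude 2.6679 rad/s.

2.67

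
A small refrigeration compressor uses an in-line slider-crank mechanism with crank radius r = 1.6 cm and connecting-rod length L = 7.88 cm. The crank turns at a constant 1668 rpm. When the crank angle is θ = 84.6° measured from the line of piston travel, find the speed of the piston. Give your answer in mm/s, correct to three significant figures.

2840

ω = 2π·1668/60 = 174.7 rad/s
For an in-line slider-crank, x = r cosθ + √(L² − r² sin²θ), so v = −rω sinθ·[1 + r cosθ/√(L² − r² sin²θ)].
With r = 0.016 m, L = 0.0788 m, θ = 84.6°: √(L² − r² sin²θ) = 0.077173 m.
v = −0.016·174.7·0.99556·[1 + 0.016·0.09411/0.077173] = -2.8366 m/s.
|v| = 2.8366 m/s = 2836.6 mm/s.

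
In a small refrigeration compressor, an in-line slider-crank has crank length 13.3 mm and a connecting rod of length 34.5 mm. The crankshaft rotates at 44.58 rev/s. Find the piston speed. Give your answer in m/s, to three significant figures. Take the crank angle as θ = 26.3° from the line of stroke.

2.23

ω = 2π·44.6 = 280.1 rad/s
For an in-line slider-crank, x = r cosθ + √(L² − r² sin²θ), so v = −rω sinθ·[1 + r cosθ/√(L² − r² sin²θ)].
With r = 0.0133 m, L = 0.0345 m, θ = 26.3°: √(L² − r² sin²θ) = 0.033993 m.
v = −0.0133·280.1·0.44307·[1 + 0.0133·0.89649/0.033993] = -2.2296 m/s.
|v| = 2.2296 m/s.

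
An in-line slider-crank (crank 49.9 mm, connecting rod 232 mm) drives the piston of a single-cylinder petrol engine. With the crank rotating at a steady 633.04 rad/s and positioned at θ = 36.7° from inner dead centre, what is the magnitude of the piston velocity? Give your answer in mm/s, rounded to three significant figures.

ω = 633 rad/s
For an in-line slider-crank, x = r cosθ + √(L² − r² sin²θ), so v = −rω sinθ·[1 + r cosθ/√(L² − r² sin²θ)].
With r = 0.0499 m, L = 0.232 m, θ = 36.7°: √(L² − r² sin²θ) = 0.23008 m.
v = −0.0499·633·0.59763·[1 + 0.0499·0.80178/0.23008] = -22.161 m/s.
|v| = 22.161 m/s = 22161 mm/s.

22200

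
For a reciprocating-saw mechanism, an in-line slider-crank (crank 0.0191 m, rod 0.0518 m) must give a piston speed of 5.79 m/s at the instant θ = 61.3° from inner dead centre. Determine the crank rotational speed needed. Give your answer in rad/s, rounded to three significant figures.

For an in-line slider-crank, |v_piston| = rω|sinθ|·[1 + r cosθ/√(L² − r² sin²θ)].
With r = 0.0191 m, L = 0.0518 m, θ = 61.3°: the bracketed kinematic factor |dx/dθ| = 0.019889 m.
ω = v/|dx/dθ| = 5.79/0.019889 = 291.12 rad/s.

291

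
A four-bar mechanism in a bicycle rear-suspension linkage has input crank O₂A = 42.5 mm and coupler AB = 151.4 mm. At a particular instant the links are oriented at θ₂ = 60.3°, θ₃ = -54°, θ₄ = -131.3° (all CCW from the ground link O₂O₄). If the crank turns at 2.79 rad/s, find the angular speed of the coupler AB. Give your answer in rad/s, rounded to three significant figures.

ω₂ = 2.79 rad/s
Differentiating the loop-closure r₂e^{iθ₂}+r₃e^{iθ₃}=r₁+r₄e^{iθ₄} gives r₂ω₂e^{iθ₂}+r₃ω₃e^{iθ₃}=r₄ω₄e^{iθ₄}.
Eliminating the other unknown: ω₃ = r₂ω₂ sin(θ₄−θ₂) / [r₃ sin(θ₃−θ₄)].
Numerator sine = +0.20108; denominator sine = +0.97553.
Result = 0.0425·2.79·(+0.20108) / (0.1514·(+0.97553)) = +0.16143 rad/s; magnitude 0.16143 rad/s.

0.161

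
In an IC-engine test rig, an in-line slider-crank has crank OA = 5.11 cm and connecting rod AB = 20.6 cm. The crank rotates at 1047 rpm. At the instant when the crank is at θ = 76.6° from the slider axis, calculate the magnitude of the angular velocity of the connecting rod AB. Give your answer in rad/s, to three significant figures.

6.49

ω = 109.6 rad/s (converted from 1047 rpm).
The rod makes angle φ with the slider axis where L sinφ = r sinθ; differentiating, L cosφ·φ̇ = r ω cosθ.
L cosφ = √(L² − r² sin²θ) = 0.19991 m.
|ω_rod| = r ω |cosθ| / √(L² − r² sin²θ) = 0.0511·109.6·0.23175/0.19991 = 6.4949 rad/s.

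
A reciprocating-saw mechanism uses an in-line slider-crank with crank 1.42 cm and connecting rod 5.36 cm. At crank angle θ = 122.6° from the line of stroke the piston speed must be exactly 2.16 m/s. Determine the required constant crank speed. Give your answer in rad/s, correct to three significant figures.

For an in-line slider-crank, |v_piston| = rω|sinθ|·[1 + r cosθ/√(L² − r² sin²θ)].
With r = 0.0142 m, L = 0.0536 m, θ = 122.6°: the bracketed kinematic factor |dx/dθ| = 0.010211 m.
ω = v/|dx/dθ| = 2.16/0.010211 = 211.53 rad/s.

212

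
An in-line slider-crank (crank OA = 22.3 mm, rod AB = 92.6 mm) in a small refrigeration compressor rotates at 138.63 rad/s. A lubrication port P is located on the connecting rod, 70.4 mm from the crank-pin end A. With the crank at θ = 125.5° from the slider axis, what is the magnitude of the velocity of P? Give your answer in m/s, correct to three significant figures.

ω = 138.6 rad/s.  Crank-pin speed |V_A| = rω = 3.0914 m/s, perpendicular to OA.
Rod angle: sinφ = −(r/L) sinθ ⇒ φ = -11.306°; ω_rod = −rω cosθ/√(L²−r²sin²θ) = +19.77 rad/s.
V_P = V_A + ω_rod × AP, with AP = 0.0704 m along the rod.
Components: V_Px = −rω sinθ − a·ω_rod·sinφ = -2.2439 m/s;  V_Py = rω cosθ + a·ω_rod·cosφ = -0.43039 m/s.
|V_P| = √(V_Px² + V_Py²) = 2.2848 m/s.

2.28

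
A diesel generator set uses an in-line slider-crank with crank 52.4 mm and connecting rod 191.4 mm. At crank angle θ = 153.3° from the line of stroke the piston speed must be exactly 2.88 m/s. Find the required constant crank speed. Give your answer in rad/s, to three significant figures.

For an in-line slider-crank, |v_piston| = rω|sinθ|·[1 + r cosθ/√(L² − r² sin²θ)].
With r = 0.0524 m, L = 0.1914 m, θ = 153.3°: the bracketed kinematic factor |dx/dθ| = 0.017742 m.
ω = v/|dx/dθ| = 2.88/0.017742 = 162.33 rad/s.

162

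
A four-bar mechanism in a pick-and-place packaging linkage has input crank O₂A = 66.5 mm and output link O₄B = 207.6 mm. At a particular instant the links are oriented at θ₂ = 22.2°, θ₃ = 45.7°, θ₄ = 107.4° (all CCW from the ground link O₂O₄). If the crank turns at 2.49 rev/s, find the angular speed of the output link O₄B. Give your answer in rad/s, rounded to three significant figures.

ω₂ = 15.65 rad/s (from 2.49 rev/s).
Differentiating the loop-closure r₂e^{iθ₂}+r₃e^{iθ₃}=r₁+r₄e^{iθ₄} gives r₂ω₂e^{iθ₂}+r₃ω₃e^{iθ₃}=r₄ω₄e^{iθ₄}.
Eliminating the other unknown: ω₄ = r₂ω₂ sin(θ₂−θ₃) / [r₄ sin(θ₄−θ₃)].
Numerator sine = -0.39875; denominator sine = +0.88048.
Result = 0.0665·15.65·(-0.39875) / (0.2076·(+0.88048)) = -2.2696 rad/s; magnitude 2.2696 rad/s.

2.27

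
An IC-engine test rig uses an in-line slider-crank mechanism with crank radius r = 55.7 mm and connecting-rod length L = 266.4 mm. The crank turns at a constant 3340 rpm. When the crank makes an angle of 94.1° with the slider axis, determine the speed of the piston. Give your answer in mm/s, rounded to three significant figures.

ω = 2π·3340/60 = 349.8 rad/s
For an in-line slider-crank, x = r cosθ + √(L² − r² sin²θ), so v = −rω sinθ·[1 + r cosθ/√(L² − r² sin²θ)].
With r = 0.0557 m, L = 0.2664 m, θ = 94.1°: √(L² − r² sin²θ) = 0.26054 m.
v = −0.0557·349.8·0.99744·[1 + 0.0557·-0.07150/0.26054] = -19.135 m/s.
|v| = 19.135 m/s = 19135 mm/s.

19100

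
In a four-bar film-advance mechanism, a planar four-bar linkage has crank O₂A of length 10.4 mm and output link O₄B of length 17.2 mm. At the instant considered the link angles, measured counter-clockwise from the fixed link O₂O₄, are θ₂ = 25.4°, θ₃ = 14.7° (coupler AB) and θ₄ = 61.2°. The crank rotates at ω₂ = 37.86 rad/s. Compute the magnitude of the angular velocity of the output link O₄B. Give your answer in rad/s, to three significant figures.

ω₂ = 37.86 rad/s
Differentiating the loop-closure r₂e^{iθ₂}+r₃e^{iθ₃}=r₁+r₄e^{iθ₄} gives r₂ω₂e^{iθ₂}+r₃ω₃e^{iθ₃}=r₄ω₄e^{iθ₄}.
Eliminating the other unknown: ω₄ = r₂ω₂ sin(θ₂−θ₃) / [r₄ sin(θ₄−θ₃)].
Numerator sine = +0.18567; denominator sine = +0.72537.
Result = 0.0104·37.86·(+0.18567) / (0.0172·(+0.72537)) = +5.8595 rad/s; magnitude 5.8595 rad/s.

5.86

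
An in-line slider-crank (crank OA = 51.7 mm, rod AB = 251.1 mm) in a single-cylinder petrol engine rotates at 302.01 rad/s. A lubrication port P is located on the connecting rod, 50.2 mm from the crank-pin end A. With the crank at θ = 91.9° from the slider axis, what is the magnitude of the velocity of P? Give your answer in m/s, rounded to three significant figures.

15.6

ω = 302 rad/s.  Crank-pin speed |V_A| = rω = 15.614 m/s, perpendicular to OA.
Rod angle: sinφ = −(r/L) sinθ ⇒ φ = -11.875°; ω_rod = −rω cosθ/√(L²−r²sin²θ) = +2.1067 rad/s.
V_P = V_A + ω_rod × AP, with AP = 0.0502 m along the rod.
Components: V_Px = −rω sinθ − a·ω_rod·sinφ = -15.584 m/s;  V_Py = rω cosθ + a·ω_rod·cosφ = -0.41419 m/s.
|V_P| = √(V_Px² + V_Py²) = 15.589 m/s.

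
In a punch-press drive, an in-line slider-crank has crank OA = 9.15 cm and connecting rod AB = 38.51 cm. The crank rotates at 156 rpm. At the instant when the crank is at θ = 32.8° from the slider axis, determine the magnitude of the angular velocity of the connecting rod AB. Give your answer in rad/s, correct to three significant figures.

3.29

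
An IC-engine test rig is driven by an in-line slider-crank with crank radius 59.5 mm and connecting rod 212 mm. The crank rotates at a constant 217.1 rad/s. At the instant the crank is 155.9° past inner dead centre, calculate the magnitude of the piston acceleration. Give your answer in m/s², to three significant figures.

ω = 217.1 rad/s
x(θ) = r cosθ + √(L² − r² sin²θ); with ω constant, a = ω²·d²x/dθ².
d²x/dθ² = −r cosθ − r²(cos2θ)/√u − r⁴ sin²2θ/(4u^{3/2}),  u = L² − r² sin²θ = 0.0443537 m².
Substituting r = 0.0595 m, L = 0.212 m, θ = 155.9°: d²x/dθ² = +0.042923 m.
a = ω²·d²x/dθ² = (217.1)²·(+0.042923) = +2023.1 m/s²;  |a| = 2023.1 m/s².

2020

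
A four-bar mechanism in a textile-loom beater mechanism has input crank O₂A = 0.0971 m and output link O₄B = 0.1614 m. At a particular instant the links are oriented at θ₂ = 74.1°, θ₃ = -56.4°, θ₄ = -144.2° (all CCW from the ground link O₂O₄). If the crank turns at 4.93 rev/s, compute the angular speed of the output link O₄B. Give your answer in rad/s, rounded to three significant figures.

14.2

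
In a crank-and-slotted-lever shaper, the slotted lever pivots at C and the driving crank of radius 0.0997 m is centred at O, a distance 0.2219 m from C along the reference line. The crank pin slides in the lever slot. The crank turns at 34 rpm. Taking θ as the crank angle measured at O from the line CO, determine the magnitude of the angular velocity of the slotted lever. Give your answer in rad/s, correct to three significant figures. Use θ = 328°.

1.06

ω = 3.56 rad/s (from 34 rpm).
Crank pin A relative to C: A = (d + r cosθ, r sinθ); lever angle φ = atan2(r sinθ, d + r cosθ).
Differentiating tanφ: φ̇ = rω(d cosθ + r)/(d² + r² + 2dr cosθ).
d² + r² + 2dr cosθ = |CA|² = 0.0967032 m²;  d cosθ + r = +0.28788 m.
|ω_lever| = |0.0997·3.56·+0.28788| / 0.0967032 = 1.0568 rad/s.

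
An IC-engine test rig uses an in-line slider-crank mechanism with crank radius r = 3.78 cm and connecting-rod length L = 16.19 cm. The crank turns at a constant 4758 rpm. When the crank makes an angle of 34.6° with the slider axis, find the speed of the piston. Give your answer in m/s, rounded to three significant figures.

12.8

ω = 2π·4758/60 = 498.3 rad/s
For an in-line slider-crank, x = r cosθ + √(L² − r² sin²θ), so v = −rω sinθ·[1 + r cosθ/√(L² − r² sin²θ)].
With r = 0.0378 m, L = 0.1619 m, θ = 34.6°: √(L² − r² sin²θ) = 0.16047 m.
v = −0.0378·498.3·0.56784·[1 + 0.0378·0.82314/0.16047] = -12.769 m/s.
|v| = 12.769 m/s.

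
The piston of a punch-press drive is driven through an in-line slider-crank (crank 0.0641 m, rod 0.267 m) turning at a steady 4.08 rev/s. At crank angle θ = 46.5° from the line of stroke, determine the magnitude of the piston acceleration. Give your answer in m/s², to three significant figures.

28.6

ω = 2π·4.08 = 25.64 rad/s
x(θ) = r cosθ + √(L² − r² sin²θ); with ω constant, a = ω²·d²x/dθ².
d²x/dθ² = −r cosθ − r²(cos2θ)/√u − r⁴ sin²2θ/(4u^{3/2}),  u = L² − r² sin²θ = 0.0691271 m².
Substituting r = 0.0641 m, L = 0.267 m, θ = 46.5°: d²x/dθ² = -0.043537 m.
a = ω²·d²x/dθ² = (25.64)²·(-0.043537) = -28.612 m/s²;  |a| = 28.612 m/s².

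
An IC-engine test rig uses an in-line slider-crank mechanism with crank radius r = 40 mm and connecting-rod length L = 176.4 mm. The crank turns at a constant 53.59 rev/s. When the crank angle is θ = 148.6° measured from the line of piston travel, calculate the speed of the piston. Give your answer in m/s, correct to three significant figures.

ω = 2π·53.6 = 336.7 rad/s
For an in-line slider-crank, x = r cosθ + √(L² − r² sin²θ), so v = −rω sinθ·[1 + r cosθ/√(L² − r² sin²θ)].
With r = 0.04 m, L = 0.1764 m, θ = 148.6°: √(L² − r² sin²θ) = 0.17516 m.
v = −0.04·336.7·0.52101·[1 + 0.04·-0.85355/0.17516] = -5.6495 m/s.
|v| = 5.6495 m/s.

5.65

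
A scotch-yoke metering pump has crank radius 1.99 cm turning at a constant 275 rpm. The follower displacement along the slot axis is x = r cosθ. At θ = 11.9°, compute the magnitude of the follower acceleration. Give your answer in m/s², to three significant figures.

ω = 28.8 rad/s (from 275 rpm).
x = r cosθ ⇒ ẍ = −rω² cosθ (ω constant).
|a| = rω²|cosθ| = 0.0199·(28.8)²·|cos 11.9°| = 16.149 m/s².

16.1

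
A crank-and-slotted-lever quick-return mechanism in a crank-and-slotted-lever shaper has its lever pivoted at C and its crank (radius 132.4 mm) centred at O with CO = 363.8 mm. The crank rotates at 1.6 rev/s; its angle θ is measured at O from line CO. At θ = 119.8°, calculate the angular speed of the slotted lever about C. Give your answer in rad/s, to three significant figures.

0.632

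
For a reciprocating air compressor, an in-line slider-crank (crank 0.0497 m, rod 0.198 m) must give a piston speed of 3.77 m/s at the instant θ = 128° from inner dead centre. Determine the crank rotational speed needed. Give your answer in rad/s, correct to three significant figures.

114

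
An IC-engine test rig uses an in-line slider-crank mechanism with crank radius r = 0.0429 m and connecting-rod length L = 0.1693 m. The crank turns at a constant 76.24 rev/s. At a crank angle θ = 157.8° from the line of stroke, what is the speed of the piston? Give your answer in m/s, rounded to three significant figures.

5.93

ω = 2π·76.2 = 479 rad/s
For an in-line slider-crank, x = r cosθ + √(L² − r² sin²θ), so v = −rω sinθ·[1 + r cosθ/√(L² − r² sin²θ)].
With r = 0.0429 m, L = 0.1693 m, θ = 157.8°: √(L² − r² sin²θ) = 0.16852 m.
v = −0.0429·479·0.37784·[1 + 0.0429·-0.92587/0.16852] = -5.9347 m/s.
|v| = 5.9347 m/s.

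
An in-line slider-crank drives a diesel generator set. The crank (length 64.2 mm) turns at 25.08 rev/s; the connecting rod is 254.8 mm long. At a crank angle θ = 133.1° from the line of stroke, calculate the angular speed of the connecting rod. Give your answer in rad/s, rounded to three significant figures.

27.6

ω = 157.6 rad/s (converted from 25.08 rev/s).
The rod makes angle φ with the slider axis where L sinφ = r sinθ; differentiating, L cosφ·φ̇ = r ω cosθ.
L cosφ = √(L² − r² sin²θ) = 0.25045 m.
|ω_rod| = r ω |cosθ| / √(L² − r² sin²θ) = 0.0642·157.6·0.68327/0.25045 = 27.6 rad/s.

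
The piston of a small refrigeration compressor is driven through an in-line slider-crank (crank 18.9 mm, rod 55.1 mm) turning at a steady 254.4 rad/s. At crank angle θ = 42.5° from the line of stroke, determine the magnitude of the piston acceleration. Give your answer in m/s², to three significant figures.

953

ω = 254.4 rad/s
x(θ) = r cosθ + √(L² − r² sin²θ); with ω constant, a = ω²·d²x/dθ².
d²x/dθ² = −r cosθ − r²(cos2θ)/√u − r⁴ sin²2θ/(4u^{3/2}),  u = L² − r² sin²θ = 0.00287297 m².
Substituting r = 0.0189 m, L = 0.0551 m, θ = 42.5°: d²x/dθ² = -0.014721 m.
a = ω²·d²x/dθ² = (254.4)²·(-0.014721) = -952.73 m/s²;  |a| = 952.73 m/s².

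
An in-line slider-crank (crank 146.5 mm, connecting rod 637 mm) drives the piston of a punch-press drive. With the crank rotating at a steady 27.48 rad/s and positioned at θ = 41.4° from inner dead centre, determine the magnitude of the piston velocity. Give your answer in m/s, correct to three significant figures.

3.13

ω = 27.48 rad/s
For an in-line slider-crank, x = r cosθ + √(L² − r² sin²θ), so v = −rω sinθ·[1 + r cosθ/√(L² − r² sin²θ)].
With r = 0.1465 m, L = 0.637 m, θ = 41.4°: √(L² − r² sin²θ) = 0.62959 m.
v = −0.1465·27.48·0.66131·[1 + 0.1465·0.75011/0.62959] = -3.127 m/s.
|v| = 3.127 m/s.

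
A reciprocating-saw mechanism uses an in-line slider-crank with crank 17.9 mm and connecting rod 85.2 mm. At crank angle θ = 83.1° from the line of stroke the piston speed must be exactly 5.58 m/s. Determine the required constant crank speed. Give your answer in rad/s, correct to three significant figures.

For an in-line slider-crank, |v_piston| = rω|sinθ|·[1 + r cosθ/√(L² − r² sin²θ)].
With r = 0.0179 m, L = 0.0852 m, θ = 83.1°: the bracketed kinematic factor |dx/dθ| = 0.018229 m.
ω = v/|dx/dθ| = 5.58/0.018229 = 306.11 rad/s.

306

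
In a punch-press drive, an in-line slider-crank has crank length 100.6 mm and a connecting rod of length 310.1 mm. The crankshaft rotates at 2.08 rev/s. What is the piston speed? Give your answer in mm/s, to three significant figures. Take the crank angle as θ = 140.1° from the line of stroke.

629

ω = 2π·2.08 = 13.07 rad/s
For an in-line slider-crank, x = r cosθ + √(L² − r² sin²θ), so v = −rω sinθ·[1 + r cosθ/√(L² − r² sin²θ)].
With r = 0.1006 m, L = 0.3101 m, θ = 140.1°: √(L² − r² sin²θ) = 0.30331 m.
v = −0.1006·13.07·0.64145·[1 + 0.1006·-0.76717/0.30331] = -0.62876 m/s.
|v| = 0.62876 m/s = 628.76 mm/s.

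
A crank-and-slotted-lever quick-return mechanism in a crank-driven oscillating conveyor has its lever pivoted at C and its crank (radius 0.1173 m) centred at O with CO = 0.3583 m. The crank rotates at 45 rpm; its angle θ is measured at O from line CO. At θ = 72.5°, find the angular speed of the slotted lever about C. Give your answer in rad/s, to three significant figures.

0.743

ω = 4.712 rad/s (from 45 rpm).
Crank pin A relative to C: A = (d + r cosθ, r sinθ); lever angle φ = atan2(r sinθ, d + r cosθ).
Differentiating tanφ: φ̇ = rω(d cosθ + r)/(d² + r² + 2dr cosθ).
d² + r² + 2dr cosθ = |CA|² = 0.167415 m²;  d cosθ + r = +0.22504 m.
|ω_lever| = |0.1173·4.712·+0.22504| / 0.167415 = 0.74304 rad/s.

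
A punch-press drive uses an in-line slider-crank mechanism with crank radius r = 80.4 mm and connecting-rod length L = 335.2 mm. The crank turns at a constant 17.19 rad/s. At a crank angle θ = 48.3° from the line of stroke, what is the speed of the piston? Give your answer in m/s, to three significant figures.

1.20

ω = 17.19 rad/s
For an in-line slider-crank, x = r cosθ + √(L² − r² sin²θ), so v = −rω sinθ·[1 + r cosθ/√(L² − r² sin²θ)].
With r = 0.0804 m, L = 0.3352 m, θ = 48.3°: √(L² − r² sin²θ) = 0.32978 m.
v = −0.0804·17.19·0.74664·[1 + 0.0804·0.66523/0.32978] = -1.1993 m/s.
|v| = 1.1993 m/s.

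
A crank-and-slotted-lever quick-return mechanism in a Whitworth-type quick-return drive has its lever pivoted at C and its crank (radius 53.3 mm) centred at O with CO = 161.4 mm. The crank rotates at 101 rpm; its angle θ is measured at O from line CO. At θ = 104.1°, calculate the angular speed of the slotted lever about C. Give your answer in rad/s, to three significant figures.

0.319

ω = 10.58 rad/s (from 101 rpm).
Crank pin A relative to C: A = (d + r cosθ, r sinθ); lever angle φ = atan2(r sinθ, d + r cosθ).
Differentiating tanφ: φ̇ = rω(d cosθ + r)/(d² + r² + 2dr cosθ).
d² + r² + 2dr cosθ = |CA|² = 0.0246994 m²;  d cosθ + r = +0.013981 m.
|ω_lever| = |0.0533·10.58·+0.013981| / 0.0246994 = 0.31909 rad/s.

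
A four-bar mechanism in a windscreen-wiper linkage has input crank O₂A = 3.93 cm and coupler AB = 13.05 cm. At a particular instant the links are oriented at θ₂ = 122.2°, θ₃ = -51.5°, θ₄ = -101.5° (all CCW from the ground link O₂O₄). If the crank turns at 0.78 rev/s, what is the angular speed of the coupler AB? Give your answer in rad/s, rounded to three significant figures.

ω₂ = 4.901 rad/s (from 0.78 rev/s).
Differentiating the loop-closure r₂e^{iθ₂}+r₃e^{iθ₃}=r₁+r₄e^{iθ₄} gives r₂ω₂e^{iθ₂}+r₃ω₃e^{iθ₃}=r₄ω₄e^{iθ₄}.
Eliminating the other unknown: ω₃ = r₂ω₂ sin(θ₄−θ₂) / [r₃ sin(θ₃−θ₄)].
Numerator sine = +0.69088; denominator sine = +0.76604.
Result = 0.0393·4.901·(+0.69088) / (0.1305·(+0.76604)) = +1.3311 rad/s; magnitude 1.3311 rad/s.

1.33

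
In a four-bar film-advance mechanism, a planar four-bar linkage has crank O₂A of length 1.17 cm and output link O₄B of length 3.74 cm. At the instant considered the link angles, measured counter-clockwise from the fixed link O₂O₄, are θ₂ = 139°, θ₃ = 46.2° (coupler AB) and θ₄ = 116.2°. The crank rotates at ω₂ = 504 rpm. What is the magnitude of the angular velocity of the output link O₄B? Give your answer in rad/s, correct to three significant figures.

ω₂ = 52.78 rad/s (from 504 rpm).
Differentiating the loop-closure r₂e^{iθ₂}+r₃e^{iθ₃}=r₁+r₄e^{iθ₄} gives r₂ω₂e^{iθ₂}+r₃ω₃e^{iθ₃}=r₄ω₄e^{iθ₄}.
Eliminating the other unknown: ω₄ = r₂ω₂ sin(θ₂−θ₃) / [r₄ sin(θ₄−θ₃)].
Numerator sine = +0.99881; denominator sine = +0.93969.
Result = 0.0117·52.78·(+0.99881) / (0.0374·(+0.93969)) = +17.55 rad/s; magnitude 17.55 rad/s.

17.5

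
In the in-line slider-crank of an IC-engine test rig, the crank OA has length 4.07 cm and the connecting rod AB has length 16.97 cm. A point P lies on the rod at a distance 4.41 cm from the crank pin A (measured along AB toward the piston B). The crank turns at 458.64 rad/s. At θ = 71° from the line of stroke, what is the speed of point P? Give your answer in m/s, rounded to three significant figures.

18.6

ω = 458.6 rad/s.  Crank-pin speed |V_A| = rω = 18.667 m/s, perpendicular to OA.
Rod angle: sinφ = −(r/L) sinθ ⇒ φ = -13.107°; ω_rod = −rω cosθ/√(L²−r²sin²θ) = -36.77 rad/s.
V_P = V_A + ω_rod × AP, with AP = 0.0441 m along the rod.
Components: V_Px = −rω sinθ − a·ω_rod·sinφ = -18.017 m/s;  V_Py = rω cosθ + a·ω_rod·cosφ = +4.498 m/s.
|V_P| = √(V_Px² + V_Py²) = 18.57 m/s.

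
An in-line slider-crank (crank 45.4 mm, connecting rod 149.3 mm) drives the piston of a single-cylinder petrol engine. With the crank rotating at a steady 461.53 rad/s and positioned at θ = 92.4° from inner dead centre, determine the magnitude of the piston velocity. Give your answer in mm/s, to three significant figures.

20700

ω = 461.5 rad/s
For an in-line slider-crank, x = r cosθ + √(L² − r² sin²θ), so v = −rω sinθ·[1 + r cosθ/√(L² − r² sin²θ)].
With r = 0.0454 m, L = 0.1493 m, θ = 92.4°: √(L² − r² sin²θ) = 0.14224 m.
v = −0.0454·461.5·0.99912·[1 + 0.0454·-0.04188/0.14224] = -20.655 m/s.
|v| = 20.655 m/s = 20655 mm/s.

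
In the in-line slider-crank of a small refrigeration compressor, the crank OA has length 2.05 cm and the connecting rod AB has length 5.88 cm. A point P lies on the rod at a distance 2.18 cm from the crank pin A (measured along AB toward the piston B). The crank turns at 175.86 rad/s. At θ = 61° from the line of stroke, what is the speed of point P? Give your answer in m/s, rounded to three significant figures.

3.54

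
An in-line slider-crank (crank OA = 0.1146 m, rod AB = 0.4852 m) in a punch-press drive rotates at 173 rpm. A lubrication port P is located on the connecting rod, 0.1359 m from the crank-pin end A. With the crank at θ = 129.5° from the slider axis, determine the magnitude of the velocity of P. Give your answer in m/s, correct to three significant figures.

1.80

ω = 18.12 rad/s.  Crank-pin speed |V_A| = rω = 2.0762 m/s, perpendicular to OA.
Rod angle: sinφ = −(r/L) sinθ ⇒ φ = -10.501°; ω_rod = −rω cosθ/√(L²−r²sin²θ) = +2.7681 rad/s.
V_P = V_A + ω_rod × AP, with AP = 0.1359 m along the rod.
Components: V_Px = −rω sinθ − a·ω_rod·sinφ = -1.5335 m/s;  V_Py = rω cosθ + a·ω_rod·cosφ = -0.95071 m/s.
|V_P| = √(V_Px² + V_Py²) = 1.8042 m/s.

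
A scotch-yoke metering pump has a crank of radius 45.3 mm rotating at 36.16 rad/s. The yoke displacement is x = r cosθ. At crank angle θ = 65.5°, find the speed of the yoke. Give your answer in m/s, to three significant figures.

1.49

ω = 36.16 rad/s
x = r cosθ ⇒ ẋ = −rω sinθ.
|v| = rω|sinθ| = 0.0453·36.16·|sin 65.5°| = 1.4906 m/s.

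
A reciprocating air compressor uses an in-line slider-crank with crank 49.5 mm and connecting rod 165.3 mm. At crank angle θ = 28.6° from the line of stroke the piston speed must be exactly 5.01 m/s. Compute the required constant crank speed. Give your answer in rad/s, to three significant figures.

For an in-line slider-crank, |v_piston| = rω|sinθ|·[1 + r cosθ/√(L² − r² sin²θ)].
With r = 0.0495 m, L = 0.1653 m, θ = 28.6°: the bracketed kinematic factor |dx/dθ| = 0.02999 m.
ω = v/|dx/dθ| = 5.01/0.02999 = 167.05 rad/s.

167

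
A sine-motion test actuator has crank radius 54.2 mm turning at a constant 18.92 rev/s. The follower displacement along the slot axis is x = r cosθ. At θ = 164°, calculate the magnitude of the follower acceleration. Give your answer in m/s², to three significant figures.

736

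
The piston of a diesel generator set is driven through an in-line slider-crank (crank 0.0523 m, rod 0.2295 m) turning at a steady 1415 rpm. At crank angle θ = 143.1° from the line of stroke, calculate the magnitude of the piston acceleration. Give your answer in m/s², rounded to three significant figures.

841

ω = 2π·1415/60 = 148.2 rad/s
x(θ) = r cosθ + √(L² − r² sin²θ); with ω constant, a = ω²·d²x/dθ².
d²x/dθ² = −r cosθ − r²(cos2θ)/√u − r⁴ sin²2θ/(4u^{3/2}),  u = L² − r² sin²θ = 0.0516842 m².
Substituting r = 0.0523 m, L = 0.2295 m, θ = 143.1°: d²x/dθ² = +0.03832 m.
a = ω²·d²x/dθ² = (148.2)²·(+0.03832) = +841.39 m/s²;  |a| = 841.39 m/s².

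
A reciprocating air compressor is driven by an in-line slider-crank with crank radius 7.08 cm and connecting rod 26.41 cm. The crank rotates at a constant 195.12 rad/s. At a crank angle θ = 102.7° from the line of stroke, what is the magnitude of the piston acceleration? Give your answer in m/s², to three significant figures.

ω = 195.1 rad/s
x(θ) = r cosθ + √(L² − r² sin²θ); with ω constant, a = ω²·d²x/dθ².
d²x/dθ² = −r cosθ − r²(cos2θ)/√u − r⁴ sin²2θ/(4u^{3/2}),  u = L² − r² sin²θ = 0.0649784 m².
Substituting r = 0.0708 m, L = 0.2641 m, θ = 102.7°: d²x/dθ² = +0.033259 m.
a = ω²·d²x/dθ² = (195.1)²·(+0.033259) = +1266.2 m/s²;  |a| = 1266.2 m/s².

1270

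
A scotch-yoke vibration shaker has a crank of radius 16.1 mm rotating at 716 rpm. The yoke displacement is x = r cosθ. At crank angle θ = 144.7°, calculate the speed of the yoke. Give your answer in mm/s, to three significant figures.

698

ω = 74.98 rad/s (from 716 rpm).
x = r cosθ ⇒ ẋ = −rω sinθ.
|v| = rω|sinθ| = 0.0161·74.98·|sin 144.7°| = 0.69757 m/s = 697.57 mm/s.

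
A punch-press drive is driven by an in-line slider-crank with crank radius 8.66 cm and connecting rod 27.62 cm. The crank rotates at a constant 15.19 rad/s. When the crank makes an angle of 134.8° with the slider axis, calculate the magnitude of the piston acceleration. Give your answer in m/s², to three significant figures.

14.0

ω = 15.19 rad/s
x(θ) = r cosθ + √(L² − r² sin²θ); with ω constant, a = ω²·d²x/dθ².
d²x/dθ² = −r cosθ − r²(cos2θ)/√u − r⁴ sin²2θ/(4u^{3/2}),  u = L² − r² sin²θ = 0.0725105 m².
Substituting r = 0.0866 m, L = 0.2762 m, θ = 134.8°: d²x/dθ² = +0.060496 m.
a = ω²·d²x/dθ² = (15.19)²·(+0.060496) = +13.959 m/s²;  |a| = 13.959 m/s².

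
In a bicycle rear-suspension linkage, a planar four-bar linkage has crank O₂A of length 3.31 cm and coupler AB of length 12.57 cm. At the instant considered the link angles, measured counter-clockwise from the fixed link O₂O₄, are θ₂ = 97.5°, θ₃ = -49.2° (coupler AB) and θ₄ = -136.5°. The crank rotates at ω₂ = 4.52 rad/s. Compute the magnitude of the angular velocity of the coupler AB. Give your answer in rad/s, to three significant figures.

0.964

ω₂ = 4.52 rad/s
Differentiating the loop-closure r₂e^{iθ₂}+r₃e^{iθ₃}=r₁+r₄e^{iθ₄} gives r₂ω₂e^{iθ₂}+r₃ω₃e^{iθ₃}=r₄ω₄e^{iθ₄}.
Eliminating the other unknown: ω₃ = r₂ω₂ sin(θ₄−θ₂) / [r₃ sin(θ₃−θ₄)].
Numerator sine = +0.80902; denominator sine = +0.99889.
Result = 0.0331·4.52·(+0.80902) / (0.1257·(+0.99889)) = +0.96399 rad/s; magnitude 0.96399 rad/s.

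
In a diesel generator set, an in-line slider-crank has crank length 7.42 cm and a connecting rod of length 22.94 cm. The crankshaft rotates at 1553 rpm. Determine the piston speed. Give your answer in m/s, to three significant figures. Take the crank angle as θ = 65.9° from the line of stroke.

12.5

ω = 2π·1553/60 = 162.6 rad/s
For an in-line slider-crank, x = r cosθ + √(L² − r² sin²θ), so v = −rω sinθ·[1 + r cosθ/√(L² − r² sin²θ)].
With r = 0.0742 m, L = 0.2294 m, θ = 65.9°: √(L² − r² sin²θ) = 0.21917 m.
v = −0.0742·162.6·0.91283·[1 + 0.0742·0.40833/0.21917] = -12.538 m/s.
|v| = 12.538 m/s.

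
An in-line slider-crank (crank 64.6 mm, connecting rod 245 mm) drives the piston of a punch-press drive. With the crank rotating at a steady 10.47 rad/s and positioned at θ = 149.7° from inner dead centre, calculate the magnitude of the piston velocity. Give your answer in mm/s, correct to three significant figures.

263

ω = 10.47 rad/s
For an in-line slider-crank, x = r cosθ + √(L² − r² sin²θ), so v = −rω sinθ·[1 + r cosθ/√(L² − r² sin²θ)].
With r = 0.0646 m, L = 0.245 m, θ = 149.7°: √(L² − r² sin²θ) = 0.24282 m.
v = −0.0646·10.47·0.50453·[1 + 0.0646·-0.86340/0.24282] = -0.26286 m/s.
|v| = 0.26286 m/s = 262.86 mm/s.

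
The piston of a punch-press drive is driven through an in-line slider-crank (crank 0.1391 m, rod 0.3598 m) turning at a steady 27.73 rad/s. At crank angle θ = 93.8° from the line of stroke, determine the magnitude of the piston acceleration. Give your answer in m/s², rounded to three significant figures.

51.5

ω = 27.73 rad/s
x(θ) = r cosθ + √(L² − r² sin²θ); with ω constant, a = ω²·d²x/dθ².
d²x/dθ² = −r cosθ − r²(cos2θ)/√u − r⁴ sin²2θ/(4u^{3/2}),  u = L² − r² sin²θ = 0.110192 m².
Substituting r = 0.1391 m, L = 0.3598 m, θ = 93.8°: d²x/dθ² = +0.06695 m.
a = ω²·d²x/dθ² = (27.73)²·(+0.06695) = +51.481 m/s²;  |a| = 51.481 m/s².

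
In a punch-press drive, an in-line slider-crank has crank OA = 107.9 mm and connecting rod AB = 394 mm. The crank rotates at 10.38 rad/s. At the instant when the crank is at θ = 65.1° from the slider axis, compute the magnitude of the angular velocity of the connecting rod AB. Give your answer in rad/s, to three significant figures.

1.24

ω = 10.38 rad/s
The rod makes angle φ with the slider axis where L sinφ = r sinθ; differentiating, L cosφ·φ̇ = r ω cosθ.
L cosφ = √(L² − r² sin²θ) = 0.38165 m.
|ω_rod| = r ω |cosθ| / √(L² − r² sin²θ) = 0.1079·10.38·0.42104/0.38165 = 1.2356 rad/s.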